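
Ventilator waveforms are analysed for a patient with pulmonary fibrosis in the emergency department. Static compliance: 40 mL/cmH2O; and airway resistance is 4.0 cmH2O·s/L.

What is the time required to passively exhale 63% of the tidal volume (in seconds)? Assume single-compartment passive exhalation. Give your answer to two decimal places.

τ = R × C = 4.0 × 40 mL/cmH2O = 4.0 × 0.040 L/cmH2O = 0.16 s.
Exhaled fraction f = 1 − e^(−t/τ) → t = −τ·ln(1 − f) = −0.16·ln(0.37) = 0.1591 s.

0.16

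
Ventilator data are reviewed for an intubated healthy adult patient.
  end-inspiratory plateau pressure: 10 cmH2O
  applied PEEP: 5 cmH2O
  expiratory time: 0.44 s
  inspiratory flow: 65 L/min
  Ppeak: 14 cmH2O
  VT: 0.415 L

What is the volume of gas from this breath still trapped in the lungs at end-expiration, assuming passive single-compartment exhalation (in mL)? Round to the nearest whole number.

Flow: 65 L/min ÷ 60 = 1.0833 L/s.
R = (PIP − Pplat)/V̇ = (14 − 10) / 1.0833 = 4.0/1.0833 = 3.692 cmH2O·s/L.
C = Vt/(Pplat − PEEP) = 415.0 / (10 − 5) = 415.0/5.0 = 83.0 mL/cmH2O.
τ = R × C = 3.692 × 0.083 L/cmH2O = 0.3064 s.
Fraction remaining = e^(−Te/τ) = e^(−0.44/0.3064) = 0.2379.
Trapped volume = 415.0 × 0.2379 = 98.729 mL.

99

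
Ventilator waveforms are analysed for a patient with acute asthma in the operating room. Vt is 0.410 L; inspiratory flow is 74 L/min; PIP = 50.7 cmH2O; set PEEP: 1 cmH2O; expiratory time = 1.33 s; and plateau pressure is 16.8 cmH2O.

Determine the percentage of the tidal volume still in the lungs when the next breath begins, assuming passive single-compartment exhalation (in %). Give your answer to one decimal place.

15.5

Flow: 74 L/min ÷ 60 = 1.2333 L/s.
R = (PIP − Pplat)/V̇ = (50.7 − 16.8) / 1.2333 = 33.9/1.2333 = 27.487 cmH2O·s/L.
C = Vt/(Pplat − PEEP) = 410.0 / (16.8 − 1) = 410.0/15.8 = 25.949 mL/cmH2O.
τ = R × C = 27.487 × 0.02595 L/cmH2O = 0.7133 s.
Fraction remaining at end-expiration = e^(−Te/τ) = e^(−1.33/0.7133) = 0.155 → 15.5%.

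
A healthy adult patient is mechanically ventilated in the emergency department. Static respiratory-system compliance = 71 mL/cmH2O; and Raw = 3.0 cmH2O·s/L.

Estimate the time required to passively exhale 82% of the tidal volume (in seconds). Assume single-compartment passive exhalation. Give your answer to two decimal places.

τ = R × C = 3.0 × 71 mL/cmH2O = 3.0 × 0.071 L/cmH2O = 0.213 s.
Exhaled fraction f = 1 − e^(−t/τ) → t = −τ·ln(1 − f) = −0.213·ln(0.18) = 0.3653 s.

0.37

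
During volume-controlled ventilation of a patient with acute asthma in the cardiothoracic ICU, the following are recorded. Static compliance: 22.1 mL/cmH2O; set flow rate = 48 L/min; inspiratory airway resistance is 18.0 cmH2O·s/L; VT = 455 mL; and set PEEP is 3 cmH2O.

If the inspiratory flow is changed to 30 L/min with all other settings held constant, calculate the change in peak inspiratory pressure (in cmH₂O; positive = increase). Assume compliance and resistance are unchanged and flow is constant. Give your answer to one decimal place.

Flow: 48 L/min ÷ 60 = 0.8 L/s.
New flow: 30 L/min ÷ 60 = 0.5 L/s.
PIP = Vt/C + R·V̇ + PEEP (constant-flow equation of motion).
Only the resistive term changes: ΔPIP = R × ΔV̇ = 18.0 × (0.5 − 0.8) = 18.0 × -0.3 = -5.4 cmH2O.

-5.4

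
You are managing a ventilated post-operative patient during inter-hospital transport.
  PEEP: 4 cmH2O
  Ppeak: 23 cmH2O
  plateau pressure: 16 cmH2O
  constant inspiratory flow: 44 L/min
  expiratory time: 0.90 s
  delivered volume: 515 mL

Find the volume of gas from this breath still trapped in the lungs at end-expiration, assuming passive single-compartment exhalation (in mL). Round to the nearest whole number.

Flow: 44 L/min ÷ 60 = 0.7333 L/s.
R = (PIP − Pplat)/V̇ = (23 − 16) / 0.7333 = 7.0/0.7333 = 9.546 cmH2O·s/L.
C = Vt/(Pplat − PEEP) = 515.0 / (16 − 4) = 515.0/12.0 = 42.917 mL/cmH2O.
τ = R × C = 9.546 × 0.04292 L/cmH2O = 0.4097 s.
Fraction remaining = e^(−Te/τ) = e^(−0.90/0.4097) = 0.1112.
Trapped volume = 515.0 × 0.1112 = 57.268 mL.

57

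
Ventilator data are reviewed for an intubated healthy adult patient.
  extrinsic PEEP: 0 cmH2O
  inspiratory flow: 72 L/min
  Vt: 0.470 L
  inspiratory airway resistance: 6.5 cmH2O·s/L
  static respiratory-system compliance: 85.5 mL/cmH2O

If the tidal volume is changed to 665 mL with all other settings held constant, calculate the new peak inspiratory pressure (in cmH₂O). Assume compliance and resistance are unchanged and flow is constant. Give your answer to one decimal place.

Flow: 72 L/min ÷ 60 = 1.2 L/s.
PIP = Vt/C + R·V̇ + PEEP (constant-flow equation of motion).
Only the elastic term changes: ΔPIP = ΔVt / C = (665 − 470) / 85.5 = 2.281 cmH2O.
Original PIP = 470/85.5 + 6.5×1.2 + 0 = 13.297 cmH2O; new PIP = 13.297 + (2.281) = 15.578 cmH2O.

15.6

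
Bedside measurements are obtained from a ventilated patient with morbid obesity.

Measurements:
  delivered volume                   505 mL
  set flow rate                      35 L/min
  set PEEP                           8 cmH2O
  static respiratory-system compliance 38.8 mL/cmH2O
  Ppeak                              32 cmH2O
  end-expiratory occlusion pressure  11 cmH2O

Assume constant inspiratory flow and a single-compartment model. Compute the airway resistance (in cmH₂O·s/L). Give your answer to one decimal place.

13.7

Flow: 35 L/min ÷ 60 = 0.5833 L/s.
Total PEEP = 11 cmH2O (set 8 + intrinsic 3); this is the baseline alveolar pressure.
Equation of motion (constant flow): PIP = Vt/C + R·V̇ + PEEP.
R·V̇ = PIP − Vt/C − PEEP = 32 − 505/38.8 − 11 = 32 − 13.015 − 11 = 7.985 cmH2O.
R = 7.985 / 0.5833 = 13.689 cmH2O·s/L.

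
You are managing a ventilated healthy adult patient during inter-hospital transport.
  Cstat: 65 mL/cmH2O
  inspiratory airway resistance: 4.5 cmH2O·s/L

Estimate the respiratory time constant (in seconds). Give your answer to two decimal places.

τ = R × C = 4.5 × 65 mL/cmH2O = 4.5 × 0.065 L/cmH2O = 0.2925 s.

0.29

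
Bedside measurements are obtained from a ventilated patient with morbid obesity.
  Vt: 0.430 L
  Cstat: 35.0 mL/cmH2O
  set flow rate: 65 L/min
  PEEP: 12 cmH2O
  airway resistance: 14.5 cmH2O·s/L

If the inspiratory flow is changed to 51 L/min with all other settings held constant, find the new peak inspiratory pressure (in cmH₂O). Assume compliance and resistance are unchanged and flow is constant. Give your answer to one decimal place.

36.6

Flow: 65 L/min ÷ 60 = 1.0833 L/s.
New flow: 51 L/min ÷ 60 = 0.85 L/s.
PIP = Vt/C + R·V̇ + PEEP (constant-flow equation of motion).
Only the resistive term changes: ΔPIP = R × ΔV̇ = 14.5 × (0.85 − 1.0833) = 14.5 × -0.2333 = -3.383 cmH2O.
Original PIP = 430/35.0 + 14.5×1.0833 + 12 = 39.994 cmH2O; new PIP = 39.994 + (-3.383) = 36.611 cmH2O.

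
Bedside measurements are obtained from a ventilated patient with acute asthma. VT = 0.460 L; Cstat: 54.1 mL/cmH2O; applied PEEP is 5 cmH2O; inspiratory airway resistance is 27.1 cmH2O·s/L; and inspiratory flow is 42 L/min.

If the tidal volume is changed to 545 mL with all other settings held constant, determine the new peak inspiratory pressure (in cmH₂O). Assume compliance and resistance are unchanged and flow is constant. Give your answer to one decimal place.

Flow: 42 L/min ÷ 60 = 0.7 L/s.
PIP = Vt/C + R·V̇ + PEEP (constant-flow equation of motion).
Only the elastic term changes: ΔPIP = ΔVt / C = (545 − 460) / 54.1 = 1.571 cmH2O.
Original PIP = 460/54.1 + 27.1×0.7 + 5 = 32.473 cmH2O; new PIP = 32.473 + (1.571) = 34.044 cmH2O.

34.0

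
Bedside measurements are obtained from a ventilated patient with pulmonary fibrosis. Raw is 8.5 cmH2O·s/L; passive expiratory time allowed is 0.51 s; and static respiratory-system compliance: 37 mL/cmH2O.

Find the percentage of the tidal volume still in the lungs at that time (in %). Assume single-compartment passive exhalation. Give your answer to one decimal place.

τ = R × C = 8.5 × 37 mL/cmH2O = 8.5 × 0.037 L/cmH2O = 0.3145 s.
Passive exhalation: V(t)/V₀ = e^(−t/τ) = e^(−0.51/0.3145) = 0.1976.
Fraction remaining = 0.1976 → 19.76%.

19.8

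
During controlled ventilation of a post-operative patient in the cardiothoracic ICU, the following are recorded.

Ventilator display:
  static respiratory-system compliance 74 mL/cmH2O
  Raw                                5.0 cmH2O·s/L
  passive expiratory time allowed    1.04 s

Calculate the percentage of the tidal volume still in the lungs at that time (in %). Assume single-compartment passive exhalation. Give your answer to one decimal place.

τ = R × C = 5.0 × 74 mL/cmH2O = 5.0 × 0.074 L/cmH2O = 0.37 s.
Passive exhalation: V(t)/V₀ = e^(−t/τ) = e^(−1.04/0.37) = 0.06016.
Fraction remaining = 0.06016 → 6.016%.

6.0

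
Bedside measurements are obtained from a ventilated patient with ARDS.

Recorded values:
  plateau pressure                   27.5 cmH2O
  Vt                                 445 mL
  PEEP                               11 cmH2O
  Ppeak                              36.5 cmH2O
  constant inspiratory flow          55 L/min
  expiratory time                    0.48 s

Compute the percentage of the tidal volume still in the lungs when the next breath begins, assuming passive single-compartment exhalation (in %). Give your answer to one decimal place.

Flow: 55 L/min ÷ 60 = 0.9167 L/s.
R = (PIP − Pplat)/V̇ = (36.5 − 27.5) / 0.9167 = 9.0/0.9167 = 9.818 cmH2O·s/L.
C = Vt/(Pplat − PEEP) = 445.0 / (27.5 − 11) = 445.0/16.5 = 26.97 mL/cmH2O.
τ = R × C = 9.818 × 0.02697 L/cmH2O = 0.2648 s.
Fraction remaining at end-expiration = e^(−Te/τ) = e^(−0.48/0.2648) = 0.1632 → 16.32%.

16.3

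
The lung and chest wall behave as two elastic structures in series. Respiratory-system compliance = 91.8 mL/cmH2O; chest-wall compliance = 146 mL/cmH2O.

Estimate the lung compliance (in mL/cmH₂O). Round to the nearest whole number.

1/CL = 1/Crs − 1/Ccw.
1/CL = 1/91.8 − 1/146 = 0.004044.
CL = 247.28 mL/cmH2O.

247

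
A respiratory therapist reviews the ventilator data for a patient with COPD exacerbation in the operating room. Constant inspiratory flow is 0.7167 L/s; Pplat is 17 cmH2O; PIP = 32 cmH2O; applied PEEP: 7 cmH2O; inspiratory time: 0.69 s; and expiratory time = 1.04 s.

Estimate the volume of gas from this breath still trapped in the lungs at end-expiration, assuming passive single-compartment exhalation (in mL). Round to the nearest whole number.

Vt = flow × Ti = 0.7167 L/s × 0.69 s × 1000 mL/L = 494.52 mL.
R = (PIP − Pplat)/V̇ = (32 − 17) / 0.7167 = 15.0/0.7167 = 20.929 cmH2O·s/L.
C = Vt/(Pplat − PEEP) = 494.52 / (17 − 7) = 494.52/10.0 = 49.452 mL/cmH2O.
τ = R × C = 20.929 × 0.04945 L/cmH2O = 1.035 s.
Fraction remaining = e^(−Te/τ) = e^(−1.04/1.035) = 0.3661.
Trapped volume = 494.52 × 0.3661 = 181.04 mL.

181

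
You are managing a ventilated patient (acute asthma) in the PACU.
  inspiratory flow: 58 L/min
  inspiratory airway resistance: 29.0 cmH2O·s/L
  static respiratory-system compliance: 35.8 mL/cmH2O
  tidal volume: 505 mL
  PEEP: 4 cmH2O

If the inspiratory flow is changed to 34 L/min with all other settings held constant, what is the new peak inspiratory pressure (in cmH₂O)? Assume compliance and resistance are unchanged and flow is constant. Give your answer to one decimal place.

34.5

Flow: 58 L/min ÷ 60 = 0.9667 L/s.
New flow: 34 L/min ÷ 60 = 0.5667 L/s.
PIP = Vt/C + R·V̇ + PEEP (constant-flow equation of motion).
Only the resistive term changes: ΔPIP = R × ΔV̇ = 29.0 × (0.5667 − 0.9667) = 29.0 × -0.4 = -11.6 cmH2O.
Original PIP = 505/35.8 + 29.0×0.9667 + 4 = 46.14 cmH2O; new PIP = 46.14 + (-11.6) = 34.54 cmH2O.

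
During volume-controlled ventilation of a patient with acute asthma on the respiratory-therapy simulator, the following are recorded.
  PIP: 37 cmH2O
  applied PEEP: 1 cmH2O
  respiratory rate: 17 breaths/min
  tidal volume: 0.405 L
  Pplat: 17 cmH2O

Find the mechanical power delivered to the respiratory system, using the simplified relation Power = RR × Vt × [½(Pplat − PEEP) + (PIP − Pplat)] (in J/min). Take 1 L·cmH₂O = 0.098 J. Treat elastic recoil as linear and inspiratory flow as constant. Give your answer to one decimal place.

Per-breath work = Vt × [½(Pplat−PEEP) + (PIP−Pplat)] = 0.405 × [0.5×16.0 + 20.0] = 0.405 × 28.0 = 11.34 L·cmH2O.
Power = 17 × 11.34 = 192.78 L·cmH2O/min.
× 0.098 J/(L·cmH2O) → 18.892 J/min.

18.9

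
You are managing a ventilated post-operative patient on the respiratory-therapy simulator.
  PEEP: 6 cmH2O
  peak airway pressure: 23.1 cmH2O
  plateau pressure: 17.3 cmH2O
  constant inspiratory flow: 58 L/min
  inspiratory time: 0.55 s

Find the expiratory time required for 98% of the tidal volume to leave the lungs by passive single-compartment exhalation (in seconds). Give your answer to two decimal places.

Flow: 58 L/min ÷ 60 = 0.9667 L/s.
Vt = flow × Ti = 0.9667 L/s × 0.55 s × 1000 mL/L = 531.69 mL.
R = (PIP − Pplat)/V̇ = (23.1 − 17.3) / 0.9667 = 5.8/0.9667 = 6.0 cmH2O·s/L.
C = Vt/(Pplat − PEEP) = 531.69 / (17.3 − 6) = 531.69/11.3 = 47.052 mL/cmH2O.
τ = R × C = 6.0 × 0.04705 L/cmH2O = 0.2823 s.
t = −τ·ln(1 − 0.98) = −0.2823·ln(0.02) = 1.104 s.

1.10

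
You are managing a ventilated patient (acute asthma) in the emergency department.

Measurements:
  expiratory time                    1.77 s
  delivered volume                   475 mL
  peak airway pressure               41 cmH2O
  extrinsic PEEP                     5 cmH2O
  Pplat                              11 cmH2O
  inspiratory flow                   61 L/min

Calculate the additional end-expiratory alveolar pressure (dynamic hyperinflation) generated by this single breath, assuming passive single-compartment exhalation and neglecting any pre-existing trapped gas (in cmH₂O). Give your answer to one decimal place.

Flow: 61 L/min ÷ 60 = 1.0167 L/s.
R = (PIP − Pplat)/V̇ = (41 − 11) / 1.0167 = 30.0/1.0167 = 29.507 cmH2O·s/L.
C = Vt/(Pplat − PEEP) = 475.0 / (11 − 5) = 475.0/6.0 = 79.167 mL/cmH2O.
τ = R × C = 29.507 × 0.07917 L/cmH2O = 2.336 s.
Fraction remaining = e^(−Te/τ) = e^(−1.77/2.336) = 0.4687; trapped volume = 475.0 × 0.4687 = 222.63 mL.
Additional alveolar pressure from trapping ≈ V_trapped / C = 222.63 / 79.167 = 2.812 cmH2O.

2.8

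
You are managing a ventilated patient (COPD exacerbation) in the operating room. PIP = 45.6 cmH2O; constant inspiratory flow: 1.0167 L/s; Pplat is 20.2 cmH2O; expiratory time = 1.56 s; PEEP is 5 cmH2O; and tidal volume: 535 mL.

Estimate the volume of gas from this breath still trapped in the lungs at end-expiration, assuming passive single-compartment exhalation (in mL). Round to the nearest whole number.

91

R = (PIP − Pplat)/V̇ = (45.6 − 20.2) / 1.0167 = 25.4/1.0167 = 24.983 cmH2O·s/L.
C = Vt/(Pplat − PEEP) = 535.0 / (20.2 − 5) = 535.0/15.2 = 35.197 mL/cmH2O.
τ = R × C = 24.983 × 0.0352 L/cmH2O = 0.8794 s.
Fraction remaining = e^(−Te/τ) = e^(−1.56/0.8794) = 0.1697.
Trapped volume = 535.0 × 0.1697 = 90.79 mL.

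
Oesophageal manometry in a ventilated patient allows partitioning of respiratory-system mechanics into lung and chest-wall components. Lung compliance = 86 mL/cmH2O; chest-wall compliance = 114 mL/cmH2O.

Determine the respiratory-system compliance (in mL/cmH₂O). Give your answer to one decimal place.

49.0

Lung and chest wall are elastances in series: 1/Crs = 1/CL + 1/Ccw.
1/Crs = 1/86 + 1/114 = 0.0204.
Crs = 49.02 mL/cmH2O.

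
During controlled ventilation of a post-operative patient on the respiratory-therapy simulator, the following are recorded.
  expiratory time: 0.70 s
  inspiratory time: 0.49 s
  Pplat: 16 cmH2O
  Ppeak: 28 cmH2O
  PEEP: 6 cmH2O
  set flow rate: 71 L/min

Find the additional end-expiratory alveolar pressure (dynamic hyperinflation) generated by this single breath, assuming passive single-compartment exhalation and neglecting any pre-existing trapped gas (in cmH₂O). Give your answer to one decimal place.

3.0

Flow: 71 L/min ÷ 60 = 1.1833 L/s.
Vt = flow × Ti = 1.1833 L/s × 0.49 s × 1000 mL/L = 579.82 mL.
R = (PIP − Pplat)/V̇ = (28 − 16) / 1.1833 = 12.0/1.1833 = 10.141 cmH2O·s/L.
C = Vt/(Pplat − PEEP) = 579.82 / (16 − 6) = 579.82/10.0 = 57.982 mL/cmH2O.
τ = R × C = 10.141 × 0.05798 L/cmH2O = 0.588 s.
Fraction remaining = e^(−Te/τ) = e^(−0.70/0.588) = 0.3041; trapped volume = 579.82 × 0.3041 = 176.32 mL.
Additional alveolar pressure from trapping ≈ V_trapped / C = 176.32 / 57.982 = 3.041 cmH2O.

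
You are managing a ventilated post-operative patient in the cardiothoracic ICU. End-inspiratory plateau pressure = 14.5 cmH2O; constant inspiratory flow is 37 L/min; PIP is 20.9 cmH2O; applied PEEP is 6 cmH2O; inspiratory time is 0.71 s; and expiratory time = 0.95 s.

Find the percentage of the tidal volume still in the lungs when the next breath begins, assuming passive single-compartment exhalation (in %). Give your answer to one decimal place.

Flow: 37 L/min ÷ 60 = 0.6167 L/s.
Vt = flow × Ti = 0.6167 L/s × 0.71 s × 1000 mL/L = 437.86 mL.
R = (PIP − Pplat)/V̇ = (20.9 − 14.5) / 0.6167 = 6.4/0.6167 = 10.378 cmH2O·s/L.
C = Vt/(Pplat − PEEP) = 437.86 / (14.5 − 6) = 437.86/8.5 = 51.513 mL/cmH2O.
τ = R × C = 10.378 × 0.05151 L/cmH2O = 0.5346 s.
Fraction remaining at end-expiration = e^(−Te/τ) = e^(−0.95/0.5346) = 0.1691 → 16.91%.

16.9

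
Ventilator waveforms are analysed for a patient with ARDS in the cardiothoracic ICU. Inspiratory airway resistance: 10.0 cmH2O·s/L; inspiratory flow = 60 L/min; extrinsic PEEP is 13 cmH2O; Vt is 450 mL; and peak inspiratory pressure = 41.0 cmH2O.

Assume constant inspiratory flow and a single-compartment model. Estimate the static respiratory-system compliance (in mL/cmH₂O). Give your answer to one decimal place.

Flow: 60 L/min ÷ 60 = 1 L/s.
Equation of motion (constant flow): PIP = Vt/C + R·V̇ + PEEP.
Vt/C = PIP − R·V̇ − PEEP = 41.0 − 10.0×1 − 13 = 41.0 − 10.0 − 13 = 18.0 cmH2O.
C = Vt / 18.0 = 450 / 18.0 = 25.0 mL/cmH2O.

25.0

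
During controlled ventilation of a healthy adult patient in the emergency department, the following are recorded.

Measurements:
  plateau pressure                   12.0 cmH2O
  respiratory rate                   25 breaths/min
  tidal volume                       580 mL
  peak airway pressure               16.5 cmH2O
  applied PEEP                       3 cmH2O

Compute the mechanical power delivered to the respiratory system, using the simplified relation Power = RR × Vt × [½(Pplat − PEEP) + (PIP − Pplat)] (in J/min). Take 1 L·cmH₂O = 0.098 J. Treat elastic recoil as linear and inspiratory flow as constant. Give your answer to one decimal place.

12.8

Per-breath work = Vt × [½(Pplat−PEEP) + (PIP−Pplat)] = 0.580 × [0.5×9.0 + 4.5] = 0.580 × 9.0 = 5.22 L·cmH2O.
Power = 25 × 5.22 = 130.5 L·cmH2O/min.
× 0.098 J/(L·cmH2O) → 12.789 J/min.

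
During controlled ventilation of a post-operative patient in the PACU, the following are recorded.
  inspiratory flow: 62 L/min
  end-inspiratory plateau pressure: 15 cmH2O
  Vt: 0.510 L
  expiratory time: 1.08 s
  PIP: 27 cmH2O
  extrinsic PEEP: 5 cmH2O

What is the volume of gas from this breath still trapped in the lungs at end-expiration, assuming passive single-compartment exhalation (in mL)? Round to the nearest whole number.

Flow: 62 L/min ÷ 60 = 1.0333 L/s.
R = (PIP − Pplat)/V̇ = (27 − 15) / 1.0333 = 12.0/1.0333 = 11.613 cmH2O·s/L.
C = Vt/(Pplat − PEEP) = 510.0 / (15 − 5) = 510.0/10.0 = 51.0 mL/cmH2O.
τ = R × C = 11.613 × 0.051 L/cmH2O = 0.5923 s.
Fraction remaining = e^(−Te/τ) = e^(−1.08/0.5923) = 0.1615.
Trapped volume = 510.0 × 0.1615 = 82.365 mL.

82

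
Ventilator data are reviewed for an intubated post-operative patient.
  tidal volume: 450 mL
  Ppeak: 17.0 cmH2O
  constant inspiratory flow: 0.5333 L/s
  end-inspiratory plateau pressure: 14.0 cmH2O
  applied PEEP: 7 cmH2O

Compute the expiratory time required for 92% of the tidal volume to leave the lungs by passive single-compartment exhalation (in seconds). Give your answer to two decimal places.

0.91

R = (PIP − Pplat)/V̇ = (17.0 − 14.0) / 0.5333 = 3.0/0.5333 = 5.625 cmH2O·s/L.
C = Vt/(Pplat − PEEP) = 450.0 / (14.0 − 7) = 450.0/7.0 = 64.286 mL/cmH2O.
τ = R × C = 5.625 × 0.06429 L/cmH2O = 0.3616 s.
t = −τ·ln(1 − 0.92) = −0.3616·ln(0.08) = 0.9133 s.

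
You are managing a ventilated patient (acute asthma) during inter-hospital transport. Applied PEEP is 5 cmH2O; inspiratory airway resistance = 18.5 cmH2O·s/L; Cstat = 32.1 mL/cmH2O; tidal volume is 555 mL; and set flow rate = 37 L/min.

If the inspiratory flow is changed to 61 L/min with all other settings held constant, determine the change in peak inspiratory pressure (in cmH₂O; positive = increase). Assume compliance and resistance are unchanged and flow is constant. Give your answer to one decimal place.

7.4

Flow: 37 L/min ÷ 60 = 0.6167 L/s.
New flow: 61 L/min ÷ 60 = 1.0167 L/s.
PIP = Vt/C + R·V̇ + PEEP (constant-flow equation of motion).
Only the resistive term changes: ΔPIP = R × ΔV̇ = 18.5 × (1.0167 − 0.6167) = 18.5 × 0.4 = 7.4 cmH2O.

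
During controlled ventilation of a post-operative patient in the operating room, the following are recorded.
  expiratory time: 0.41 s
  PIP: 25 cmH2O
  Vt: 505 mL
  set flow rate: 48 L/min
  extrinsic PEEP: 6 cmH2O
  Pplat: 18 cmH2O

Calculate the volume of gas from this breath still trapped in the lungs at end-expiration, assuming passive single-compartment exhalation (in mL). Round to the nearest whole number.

166

Flow: 48 L/min ÷ 60 = 0.8 L/s.
R = (PIP − Pplat)/V̇ = (25 − 18) / 0.8 = 7.0/0.8 = 8.75 cmH2O·s/L.
C = Vt/(Pplat − PEEP) = 505.0 / (18 − 6) = 505.0/12.0 = 42.083 mL/cmH2O.
τ = R × C = 8.75 × 0.04208 L/cmH2O = 0.3682 s.
Fraction remaining = e^(−Te/τ) = e^(−0.41/0.3682) = 0.3284.
Trapped volume = 505.0 × 0.3284 = 165.84 mL.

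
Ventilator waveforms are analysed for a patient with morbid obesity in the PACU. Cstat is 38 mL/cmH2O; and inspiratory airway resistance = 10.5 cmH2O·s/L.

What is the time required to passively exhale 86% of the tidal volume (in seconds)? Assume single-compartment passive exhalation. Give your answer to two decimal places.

τ = R × C = 10.5 × 38 mL/cmH2O = 10.5 × 0.038 L/cmH2O = 0.399 s.
Exhaled fraction f = 1 − e^(−t/τ) → t = −τ·ln(1 − f) = −0.399·ln(0.14) = 0.7845 s.

0.78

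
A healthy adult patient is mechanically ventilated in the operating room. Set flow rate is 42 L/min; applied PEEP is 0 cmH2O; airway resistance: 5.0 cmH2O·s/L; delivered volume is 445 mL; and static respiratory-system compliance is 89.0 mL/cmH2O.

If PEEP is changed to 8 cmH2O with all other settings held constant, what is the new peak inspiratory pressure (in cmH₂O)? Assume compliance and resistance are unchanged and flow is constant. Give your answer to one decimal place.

16.5

Flow: 42 L/min ÷ 60 = 0.7 L/s.
PIP = Vt/C + R·V̇ + PEEP (constant-flow equation of motion).
Only the baseline term changes: ΔPIP = ΔPEEP = 8 − 0 = 8.0 cmH2O.
Original PIP = 445/89.0 + 5.0×0.7 + 0 = 8.5 cmH2O; new PIP = 8.5 + (8.0) = 16.5 cmH2O.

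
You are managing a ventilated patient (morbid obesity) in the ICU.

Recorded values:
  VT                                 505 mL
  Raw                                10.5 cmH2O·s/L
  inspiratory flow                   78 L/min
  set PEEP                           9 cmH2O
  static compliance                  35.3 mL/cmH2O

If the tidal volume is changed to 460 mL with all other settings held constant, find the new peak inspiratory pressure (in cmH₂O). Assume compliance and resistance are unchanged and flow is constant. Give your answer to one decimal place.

35.7

Flow: 78 L/min ÷ 60 = 1.3 L/s.
PIP = Vt/C + R·V̇ + PEEP (constant-flow equation of motion).
Only the elastic term changes: ΔPIP = ΔVt / C = (460 − 505) / 35.3 = -1.275 cmH2O.
Original PIP = 505/35.3 + 10.5×1.3 + 9 = 36.956 cmH2O; new PIP = 36.956 + (-1.275) = 35.681 cmH2O.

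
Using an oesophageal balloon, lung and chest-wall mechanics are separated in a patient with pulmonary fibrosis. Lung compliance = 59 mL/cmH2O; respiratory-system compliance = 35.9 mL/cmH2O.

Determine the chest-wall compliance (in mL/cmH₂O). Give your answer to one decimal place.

1/Ccw = 1/Crs − 1/CL.
1/Ccw = 1/35.9 − 1/59 = 0.01091.
Ccw = 91.659 mL/cmH2O.

91.7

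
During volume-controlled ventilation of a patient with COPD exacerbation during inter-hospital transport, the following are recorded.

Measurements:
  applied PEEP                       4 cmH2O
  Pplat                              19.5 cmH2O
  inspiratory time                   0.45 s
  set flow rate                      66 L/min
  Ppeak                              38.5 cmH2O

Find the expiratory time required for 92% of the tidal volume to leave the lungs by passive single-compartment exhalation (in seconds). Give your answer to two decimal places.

1.39

Flow: 66 L/min ÷ 60 = 1.1 L/s.
Vt = flow × Ti = 1.1 L/s × 0.45 s × 1000 mL/L = 495.0 mL.
R = (PIP − Pplat)/V̇ = (38.5 − 19.5) / 1.1 = 19.0/1.1 = 17.273 cmH2O·s/L.
C = Vt/(Pplat − PEEP) = 495.0 / (19.5 − 4) = 495.0/15.5 = 31.935 mL/cmH2O.
τ = R × C = 17.273 × 0.03194 L/cmH2O = 0.5517 s.
t = −τ·ln(1 − 0.92) = −0.5517·ln(0.08) = 1.393 s.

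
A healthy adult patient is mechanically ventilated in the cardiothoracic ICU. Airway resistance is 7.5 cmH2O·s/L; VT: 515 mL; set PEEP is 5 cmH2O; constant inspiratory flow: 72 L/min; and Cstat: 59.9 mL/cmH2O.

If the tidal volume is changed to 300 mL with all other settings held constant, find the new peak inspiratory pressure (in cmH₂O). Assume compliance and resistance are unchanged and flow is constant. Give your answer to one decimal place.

Flow: 72 L/min ÷ 60 = 1.2 L/s.
PIP = Vt/C + R·V̇ + PEEP (constant-flow equation of motion).
Only the elastic term changes: ΔPIP = ΔVt / C = (300 − 515) / 59.9 = -3.589 cmH2O.
Original PIP = 515/59.9 + 7.5×1.2 + 5 = 22.598 cmH2O; new PIP = 22.598 + (-3.589) = 19.009 cmH2O.

19.0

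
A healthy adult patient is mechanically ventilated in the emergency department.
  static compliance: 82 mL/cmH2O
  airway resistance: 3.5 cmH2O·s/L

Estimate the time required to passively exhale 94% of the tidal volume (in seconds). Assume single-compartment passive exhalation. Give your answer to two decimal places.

τ = R × C = 3.5 × 82 mL/cmH2O = 3.5 × 0.082 L/cmH2O = 0.287 s.
Exhaled fraction f = 1 − e^(−t/τ) → t = −τ·ln(1 − f) = −0.287·ln(0.06) = 0.8074 s.

0.81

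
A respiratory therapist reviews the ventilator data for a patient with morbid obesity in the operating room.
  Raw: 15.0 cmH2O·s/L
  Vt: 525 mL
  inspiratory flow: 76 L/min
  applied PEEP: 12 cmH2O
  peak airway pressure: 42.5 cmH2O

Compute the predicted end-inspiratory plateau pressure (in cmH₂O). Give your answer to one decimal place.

Flow: 76 L/min ÷ 60 = 1.2667 L/s.
Pplat = PIP − Raw × flow = 42.5 − 15.0 × 1.2667 = 42.5 − 19.001 = 23.499 cmH2O.

23.5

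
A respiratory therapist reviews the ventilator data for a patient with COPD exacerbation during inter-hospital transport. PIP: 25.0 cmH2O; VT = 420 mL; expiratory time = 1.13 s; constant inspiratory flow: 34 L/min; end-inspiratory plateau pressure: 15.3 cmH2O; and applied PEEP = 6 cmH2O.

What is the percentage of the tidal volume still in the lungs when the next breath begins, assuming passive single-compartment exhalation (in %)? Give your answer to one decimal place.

23.2

Flow: 34 L/min ÷ 60 = 0.5667 L/s.
R = (PIP − Pplat)/V̇ = (25.0 − 15.3) / 0.5667 = 9.7/0.5667 = 17.117 cmH2O·s/L.
C = Vt/(Pplat − PEEP) = 420.0 / (15.3 − 6) = 420.0/9.3 = 45.161 mL/cmH2O.
τ = R × C = 17.117 × 0.04516 L/cmH2O = 0.773 s.
Fraction remaining at end-expiration = e^(−Te/τ) = e^(−1.13/0.773) = 0.2318 → 23.18%.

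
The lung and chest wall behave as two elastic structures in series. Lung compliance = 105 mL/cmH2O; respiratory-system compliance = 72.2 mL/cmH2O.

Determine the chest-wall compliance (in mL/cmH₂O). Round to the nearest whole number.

1/Ccw = 1/Crs − 1/CL.
1/Ccw = 1/72.2 − 1/105 = 0.004327.
Ccw = 231.11 mL/cmH2O.

231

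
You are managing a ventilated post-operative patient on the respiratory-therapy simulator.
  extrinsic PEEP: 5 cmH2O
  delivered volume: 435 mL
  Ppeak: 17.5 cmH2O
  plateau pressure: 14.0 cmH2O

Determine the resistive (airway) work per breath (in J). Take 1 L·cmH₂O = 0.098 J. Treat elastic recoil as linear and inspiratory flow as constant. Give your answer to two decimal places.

With constant inspiratory flow the resistive pressure is constant at PIP − Pplat = 17.5 − 14.0 = 3.5 cmH2O, so resistive work = 3.5 × 0.435 = 1.523 L·cmH2O.
× 0.098 J/(L·cmH2O) → 0.1493 J.

0.15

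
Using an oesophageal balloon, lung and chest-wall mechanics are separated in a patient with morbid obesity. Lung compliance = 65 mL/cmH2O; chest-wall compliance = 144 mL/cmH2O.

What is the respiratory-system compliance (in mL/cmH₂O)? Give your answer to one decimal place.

44.8

Lung and chest wall are elastances in series: 1/Crs = 1/CL + 1/Ccw.
1/Crs = 1/65 + 1/144 = 0.02233.
Crs = 44.783 mL/cmH2O.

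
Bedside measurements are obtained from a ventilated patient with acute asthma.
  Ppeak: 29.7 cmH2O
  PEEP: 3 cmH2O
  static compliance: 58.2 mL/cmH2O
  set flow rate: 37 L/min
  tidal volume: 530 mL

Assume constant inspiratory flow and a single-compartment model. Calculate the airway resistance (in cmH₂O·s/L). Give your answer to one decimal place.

Flow: 37 L/min ÷ 60 = 0.6167 L/s.
Equation of motion (constant flow): PIP = Vt/C + R·V̇ + PEEP.
R·V̇ = PIP − Vt/C − PEEP = 29.7 − 530/58.2 − 3 = 29.7 − 9.107 − 3 = 17.593 cmH2O.
R = 17.593 / 0.6167 = 28.528 cmH2O·s/L.

28.5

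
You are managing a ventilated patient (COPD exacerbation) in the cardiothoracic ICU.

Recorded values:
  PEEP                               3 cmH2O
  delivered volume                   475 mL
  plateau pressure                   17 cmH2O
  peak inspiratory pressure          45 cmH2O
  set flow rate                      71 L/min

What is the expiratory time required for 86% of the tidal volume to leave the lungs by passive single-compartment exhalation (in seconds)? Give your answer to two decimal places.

Flow: 71 L/min ÷ 60 = 1.1833 L/s.
R = (PIP − Pplat)/V̇ = (45 − 17) / 1.1833 = 28.0/1.1833 = 23.663 cmH2O·s/L.
C = Vt/(Pplat − PEEP) = 475.0 / (17 − 3) = 475.0/14.0 = 33.929 mL/cmH2O.
τ = R × C = 23.663 × 0.03393 L/cmH2O = 0.8029 s.
t = −τ·ln(1 − 0.86) = −0.8029·ln(0.14) = 1.579 s.

1.58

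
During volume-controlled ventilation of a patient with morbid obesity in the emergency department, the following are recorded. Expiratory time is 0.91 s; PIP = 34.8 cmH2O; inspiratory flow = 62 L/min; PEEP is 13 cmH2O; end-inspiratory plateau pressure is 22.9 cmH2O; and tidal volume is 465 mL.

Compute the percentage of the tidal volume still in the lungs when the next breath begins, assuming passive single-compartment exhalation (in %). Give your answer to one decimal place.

Flow: 62 L/min ÷ 60 = 1.0333 L/s.
R = (PIP − Pplat)/V̇ = (34.8 − 22.9) / 1.0333 = 11.9/1.0333 = 11.517 cmH2O·s/L.
C = Vt/(Pplat − PEEP) = 465.0 / (22.9 − 13) = 465.0/9.9 = 46.97 mL/cmH2O.
τ = R × C = 11.517 × 0.04697 L/cmH2O = 0.541 s.
Fraction remaining at end-expiration = e^(−Te/τ) = e^(−0.91/0.541) = 0.186 → 18.6%.

18.6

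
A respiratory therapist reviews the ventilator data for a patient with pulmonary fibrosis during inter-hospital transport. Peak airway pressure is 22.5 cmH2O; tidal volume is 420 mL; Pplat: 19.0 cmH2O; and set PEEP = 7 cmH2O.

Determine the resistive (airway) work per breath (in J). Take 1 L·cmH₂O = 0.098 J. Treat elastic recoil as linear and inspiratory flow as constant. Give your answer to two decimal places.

With constant inspiratory flow the resistive pressure is constant at PIP − Pplat = 22.5 − 19.0 = 3.5 cmH2O, so resistive work = 3.5 × 0.420 = 1.47 L·cmH2O.
× 0.098 J/(L·cmH2O) → 0.1441 J.

0.14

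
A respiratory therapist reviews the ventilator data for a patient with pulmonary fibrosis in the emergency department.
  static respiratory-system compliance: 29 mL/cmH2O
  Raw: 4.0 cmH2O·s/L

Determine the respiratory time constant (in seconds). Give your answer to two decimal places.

0.12

τ = R × C = 4.0 × 29 mL/cmH2O = 4.0 × 0.029 L/cmH2O = 0.116 s.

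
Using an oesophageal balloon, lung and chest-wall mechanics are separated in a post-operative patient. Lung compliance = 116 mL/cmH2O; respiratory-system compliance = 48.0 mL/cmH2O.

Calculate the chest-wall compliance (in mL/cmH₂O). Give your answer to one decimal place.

81.9

1/Ccw = 1/Crs − 1/CL.
1/Ccw = 1/48.0 − 1/116 = 0.01221.
Ccw = 81.9 mL/cmH2O.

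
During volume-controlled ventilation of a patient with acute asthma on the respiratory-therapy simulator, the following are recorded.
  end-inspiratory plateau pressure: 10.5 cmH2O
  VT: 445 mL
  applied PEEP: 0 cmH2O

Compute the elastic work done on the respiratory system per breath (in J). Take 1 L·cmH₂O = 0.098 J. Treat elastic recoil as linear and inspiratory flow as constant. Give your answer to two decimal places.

Elastic work ≈ ½ × (Pplat − PEEP) × Vt = 0.5 × (10.5 − 0) × 0.445 L = 0.5 × 10.5 × 0.445 = 2.336 L·cmH2O.
× 0.098 J/(L·cmH2O) → 0.2289 J.

0.23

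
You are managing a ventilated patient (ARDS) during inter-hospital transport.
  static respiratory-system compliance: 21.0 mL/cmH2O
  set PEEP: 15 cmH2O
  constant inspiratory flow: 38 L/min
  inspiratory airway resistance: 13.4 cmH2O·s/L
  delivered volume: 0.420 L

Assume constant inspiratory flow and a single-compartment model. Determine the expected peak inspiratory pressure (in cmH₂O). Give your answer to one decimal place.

Flow: 38 L/min ÷ 60 = 0.6333 L/s.
Equation of motion (constant flow): PIP = Vt/C + R·V̇ + PEEP.
PIP = 420/21.0 + 13.4×0.6333 + 15 = 20.0 + 8.486 + 15 = 43.486 cmH2O.

43.5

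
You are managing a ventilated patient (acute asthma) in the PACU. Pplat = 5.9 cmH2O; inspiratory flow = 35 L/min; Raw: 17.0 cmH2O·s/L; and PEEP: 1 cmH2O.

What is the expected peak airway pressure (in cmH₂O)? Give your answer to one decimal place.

Flow: 35 L/min ÷ 60 = 0.5833 L/s.
PIP = Pplat + Raw × flow = 5.9 + 17.0 × 0.5833 = 5.9 + 9.916 = 15.816 cmH2O.

15.8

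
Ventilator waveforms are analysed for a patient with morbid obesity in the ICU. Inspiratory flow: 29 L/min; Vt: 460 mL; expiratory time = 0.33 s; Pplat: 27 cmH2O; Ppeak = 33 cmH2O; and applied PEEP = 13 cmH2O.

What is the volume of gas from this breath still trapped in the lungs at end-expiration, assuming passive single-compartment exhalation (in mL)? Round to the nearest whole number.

Flow: 29 L/min ÷ 60 = 0.4833 L/s.
R = (PIP − Pplat)/V̇ = (33 − 27) / 0.4833 = 6.0/0.4833 = 12.415 cmH2O·s/L.
C = Vt/(Pplat − PEEP) = 460.0 / (27 − 13) = 460.0/14.0 = 32.857 mL/cmH2O.
τ = R × C = 12.415 × 0.03286 L/cmH2O = 0.408 s.
Fraction remaining = e^(−Te/τ) = e^(−0.33/0.408) = 0.4454.
Trapped volume = 460.0 × 0.4454 = 204.88 mL.

205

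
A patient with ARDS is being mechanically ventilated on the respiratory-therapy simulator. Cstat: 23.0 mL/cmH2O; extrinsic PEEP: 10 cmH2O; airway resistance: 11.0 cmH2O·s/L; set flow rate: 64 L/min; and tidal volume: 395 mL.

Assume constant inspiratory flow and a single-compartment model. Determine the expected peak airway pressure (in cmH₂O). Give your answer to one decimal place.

38.9

Flow: 64 L/min ÷ 60 = 1.0667 L/s.
Equation of motion (constant flow): PIP = Vt/C + R·V̇ + PEEP.
PIP = 395/23.0 + 11.0×1.0667 + 10 = 17.174 + 11.734 + 10 = 38.908 cmH2O.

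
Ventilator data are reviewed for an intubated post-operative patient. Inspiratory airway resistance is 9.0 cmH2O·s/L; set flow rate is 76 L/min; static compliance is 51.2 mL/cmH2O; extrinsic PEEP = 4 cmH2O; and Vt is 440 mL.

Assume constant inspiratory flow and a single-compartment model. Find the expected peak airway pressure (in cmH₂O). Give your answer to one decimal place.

Flow: 76 L/min ÷ 60 = 1.2667 L/s.
Equation of motion (constant flow): PIP = Vt/C + R·V̇ + PEEP.
PIP = 440/51.2 + 9.0×1.2667 + 4 = 8.594 + 11.4 + 4 = 23.994 cmH2O.

24.0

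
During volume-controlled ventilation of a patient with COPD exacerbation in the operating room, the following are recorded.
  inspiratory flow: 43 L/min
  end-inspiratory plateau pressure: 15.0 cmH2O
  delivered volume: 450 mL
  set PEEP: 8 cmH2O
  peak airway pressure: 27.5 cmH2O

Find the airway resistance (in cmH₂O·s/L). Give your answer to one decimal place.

17.4

Flow: 43 L/min ÷ 60 = 0.7167 L/s.
Raw = (PIP − Pplat) / flow = (27.5 − 15.0) / 0.7167 = 12.5 / 0.7167 = 17.441 cmH2O·s/L.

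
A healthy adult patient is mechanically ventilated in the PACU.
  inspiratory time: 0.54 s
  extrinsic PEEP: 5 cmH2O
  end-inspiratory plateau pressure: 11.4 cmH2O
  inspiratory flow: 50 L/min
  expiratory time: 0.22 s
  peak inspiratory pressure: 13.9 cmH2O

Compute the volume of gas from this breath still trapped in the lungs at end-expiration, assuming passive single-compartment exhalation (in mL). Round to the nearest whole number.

159

Flow: 50 L/min ÷ 60 = 0.8333 L/s.
Vt = flow × Ti = 0.8333 L/s × 0.54 s × 1000 mL/L = 449.98 mL.
R = (PIP − Pplat)/V̇ = (13.9 − 11.4) / 0.8333 = 2.5/0.8333 = 3.0 cmH2O·s/L.
C = Vt/(Pplat − PEEP) = 449.98 / (11.4 − 5) = 449.98/6.4 = 70.309 mL/cmH2O.
τ = R × C = 3.0 × 0.07031 L/cmH2O = 0.2109 s.
Fraction remaining = e^(−Te/τ) = e^(−0.22/0.2109) = 0.3523.
Trapped volume = 449.98 × 0.3523 = 158.53 mL.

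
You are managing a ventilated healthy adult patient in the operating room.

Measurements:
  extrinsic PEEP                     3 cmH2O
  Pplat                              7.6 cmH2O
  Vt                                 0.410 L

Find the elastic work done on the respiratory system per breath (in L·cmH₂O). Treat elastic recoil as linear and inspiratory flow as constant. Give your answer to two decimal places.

0.94

Elastic work ≈ ½ × (Pplat − PEEP) × Vt = 0.5 × (7.6 − 3) × 0.410 L = 0.5 × 4.6 × 0.410 = 0.943 L·cmH2O.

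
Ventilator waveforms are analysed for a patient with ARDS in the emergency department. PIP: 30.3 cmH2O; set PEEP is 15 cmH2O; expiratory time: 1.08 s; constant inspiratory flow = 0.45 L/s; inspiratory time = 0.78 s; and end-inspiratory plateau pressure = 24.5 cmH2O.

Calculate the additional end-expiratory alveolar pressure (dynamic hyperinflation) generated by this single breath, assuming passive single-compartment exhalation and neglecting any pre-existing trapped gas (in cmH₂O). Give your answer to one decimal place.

1.0

Vt = flow × Ti = 0.45 L/s × 0.78 s × 1000 mL/L = 351.0 mL.
R = (PIP − Pplat)/V̇ = (30.3 − 24.5) / 0.45 = 5.8/0.45 = 12.889 cmH2O·s/L.
C = Vt/(Pplat − PEEP) = 351.0 / (24.5 − 15) = 351.0/9.5 = 36.947 mL/cmH2O.
τ = R × C = 12.889 × 0.03695 L/cmH2O = 0.4762 s.
Fraction remaining = e^(−Te/τ) = e^(−1.08/0.4762) = 0.1035; trapped volume = 351.0 × 0.1035 = 36.329 mL.
Additional alveolar pressure from trapping ≈ V_trapped / C = 36.329 / 36.947 = 0.9833 cmH2O.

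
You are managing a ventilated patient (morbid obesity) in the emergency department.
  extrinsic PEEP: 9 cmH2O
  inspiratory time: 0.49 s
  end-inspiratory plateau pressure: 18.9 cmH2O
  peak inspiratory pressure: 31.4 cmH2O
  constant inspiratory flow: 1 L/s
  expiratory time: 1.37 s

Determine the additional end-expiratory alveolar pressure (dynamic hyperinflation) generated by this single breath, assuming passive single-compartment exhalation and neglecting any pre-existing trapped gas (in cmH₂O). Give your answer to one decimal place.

1.1

Vt = flow × Ti = 1 L/s × 0.49 s × 1000 mL/L = 490.0 mL.
R = (PIP − Pplat)/V̇ = (31.4 − 18.9) / 1 = 12.5/1 = 12.5 cmH2O·s/L.
C = Vt/(Pplat − PEEP) = 490.0 / (18.9 − 9) = 490.0/9.9 = 49.495 mL/cmH2O.
τ = R × C = 12.5 × 0.0495 L/cmH2O = 0.6188 s.
Fraction remaining = e^(−Te/τ) = e^(−1.37/0.6188) = 0.1093; trapped volume = 490.0 × 0.1093 = 53.557 mL.
Additional alveolar pressure from trapping ≈ V_trapped / C = 53.557 / 49.495 = 1.082 cmH2O.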